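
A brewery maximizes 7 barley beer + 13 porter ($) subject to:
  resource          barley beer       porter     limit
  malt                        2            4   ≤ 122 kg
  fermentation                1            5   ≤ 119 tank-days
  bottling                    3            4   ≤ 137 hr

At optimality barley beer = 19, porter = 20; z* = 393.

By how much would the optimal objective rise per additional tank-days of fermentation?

1

Check each constraint at x*: malt 118/122 (slack 4); fermentation 119/119 (tight); bottling 137/137 (tight).
Since malt is not tight, its dual is 0.
From A_Bᵀ y = c: 1·y_fermentation + 3·y_bottling = 7; 5·y_fermentation + 4·y_bottling = 13.
This yields shadow prices y_fermentation = 1, y_bottling = 2.
Shadow price of fermentation = 1.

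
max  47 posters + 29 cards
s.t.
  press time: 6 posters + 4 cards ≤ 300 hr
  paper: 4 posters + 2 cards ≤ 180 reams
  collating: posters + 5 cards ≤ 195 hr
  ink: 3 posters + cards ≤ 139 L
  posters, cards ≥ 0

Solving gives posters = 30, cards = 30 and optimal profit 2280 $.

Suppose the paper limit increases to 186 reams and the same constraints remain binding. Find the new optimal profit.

Binding: press time and paper. Non-binding: collating (15 unused), ink (19 unused).
By complementary slackness, y = 0 for the non-binding constraints.
From A_Bᵀ y = c: 6·y_press time + 4·y_paper = 47; 4·y_press time + 2·y_paper = 29.
→ y_press time = 5.5 and y_paper = 3.5.
Δz = y_paper·Δb = 3.5 × (6) = 21, so new z* = 2280 + 21 = 2301.

2301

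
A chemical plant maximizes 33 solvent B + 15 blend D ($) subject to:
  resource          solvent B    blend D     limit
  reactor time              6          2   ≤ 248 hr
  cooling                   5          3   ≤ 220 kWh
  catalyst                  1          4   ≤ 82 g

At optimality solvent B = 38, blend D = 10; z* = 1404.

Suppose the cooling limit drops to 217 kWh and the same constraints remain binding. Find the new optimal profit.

Check each constraint at x*: reactor time 248/248 (tight); cooling 220/220 (tight); catalyst 78/82 (slack 4).
Since catalyst is not tight, its dual is 0.
From A_Bᵀ y = c: 6·y_reactor time + 5·y_cooling = 33; 2·y_reactor time + 3·y_cooling = 15.
This yields shadow prices y_reactor time = 3, y_cooling = 3.
Δz = y_cooling·Δb = 3 × (-3) = -9, so new z* = 1404 − 9 = 1395.

1395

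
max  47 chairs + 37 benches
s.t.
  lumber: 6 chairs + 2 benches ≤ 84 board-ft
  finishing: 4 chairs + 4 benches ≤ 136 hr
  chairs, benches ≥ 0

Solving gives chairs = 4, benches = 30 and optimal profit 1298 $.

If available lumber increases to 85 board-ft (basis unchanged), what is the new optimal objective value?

Both lumber and finishing are binding at x*.
From A_Bᵀ y = c: 6·y_lumber + 4·y_finishing = 47; 2·y_lumber + 4·y_finishing = 37.
This yields shadow prices y_lumber = 2.5, y_finishing = 8.
Δz = y_lumber·Δb = 2.5 × (1) = 2.5, so new z* = 1298 + 2.5 = 1300.5.

1300.5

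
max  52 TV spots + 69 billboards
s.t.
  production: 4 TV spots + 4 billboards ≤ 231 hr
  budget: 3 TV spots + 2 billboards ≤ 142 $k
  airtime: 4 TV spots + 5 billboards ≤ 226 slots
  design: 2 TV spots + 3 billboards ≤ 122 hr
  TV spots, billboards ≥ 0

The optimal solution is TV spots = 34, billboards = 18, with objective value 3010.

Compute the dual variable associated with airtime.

9

Check each constraint at x*: production 208/231 (slack 23); budget 138/142 (slack 4); airtime 226/226 (tight); design 122/122 (tight).
Slack constraints have shadow price 0 (complementary slackness).
From A_Bᵀ y = c: 4·y_airtime + 2·y_design = 52; 5·y_airtime + 3·y_design = 69.
This yields shadow prices y_airtime = 9, y_design = 8.
Shadow price of airtime = 9.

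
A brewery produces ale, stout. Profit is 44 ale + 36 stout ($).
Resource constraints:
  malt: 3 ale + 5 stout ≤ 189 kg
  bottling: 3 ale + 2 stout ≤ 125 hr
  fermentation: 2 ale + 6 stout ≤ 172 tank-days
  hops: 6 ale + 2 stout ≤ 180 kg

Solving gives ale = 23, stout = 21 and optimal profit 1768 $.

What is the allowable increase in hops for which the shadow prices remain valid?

Binding constraints: fermentation, hops. The basis is B = [[2,6],[6,2]] with det -32.
Per unit increase in hops, x* moves by d = (0.1875, -0.0625).
The basis stays optimal until bottling becomes binding; allowable increase = 32 kg.

32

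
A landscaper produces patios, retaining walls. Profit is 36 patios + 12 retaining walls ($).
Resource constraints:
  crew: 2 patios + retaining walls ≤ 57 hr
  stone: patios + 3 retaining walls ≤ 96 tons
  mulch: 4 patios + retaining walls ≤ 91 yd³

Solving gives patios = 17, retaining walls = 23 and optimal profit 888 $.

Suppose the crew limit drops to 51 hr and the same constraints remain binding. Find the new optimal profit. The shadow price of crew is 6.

Δb = -6, so new z* = 888 + (6)·(-6) = 888 − 36 = 852.

852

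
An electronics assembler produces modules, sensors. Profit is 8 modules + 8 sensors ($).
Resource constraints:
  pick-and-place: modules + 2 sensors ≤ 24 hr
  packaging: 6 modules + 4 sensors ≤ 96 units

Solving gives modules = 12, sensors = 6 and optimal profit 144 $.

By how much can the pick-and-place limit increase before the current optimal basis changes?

24

Binding constraints: pick-and-place, packaging. The basis is B = [[1,2],[6,4]] with det -8.
Per unit increase in pick-and-place, x* moves by d = (-0.5, 0.75).
The basis stays optimal until modules reaches 0; allowable increase = 24 hr.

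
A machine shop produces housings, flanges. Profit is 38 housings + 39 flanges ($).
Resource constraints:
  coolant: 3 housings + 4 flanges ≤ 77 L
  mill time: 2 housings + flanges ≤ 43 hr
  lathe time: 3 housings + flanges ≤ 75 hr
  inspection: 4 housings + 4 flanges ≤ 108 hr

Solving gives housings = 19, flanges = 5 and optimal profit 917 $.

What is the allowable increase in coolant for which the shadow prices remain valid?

15

Binding constraints: coolant, mill time. The basis is B = [[3,4],[2,1]] with det -5.
Per unit increase in coolant, x* moves by d = (-0.2, 0.4).
The basis stays optimal until inspection becomes binding; allowable increase = 15 L.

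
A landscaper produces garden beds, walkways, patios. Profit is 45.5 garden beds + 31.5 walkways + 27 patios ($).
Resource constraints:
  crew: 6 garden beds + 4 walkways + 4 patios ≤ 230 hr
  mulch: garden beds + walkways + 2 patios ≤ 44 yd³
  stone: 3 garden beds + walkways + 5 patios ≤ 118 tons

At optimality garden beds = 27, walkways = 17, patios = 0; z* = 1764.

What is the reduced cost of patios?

-8

At the optimum: crew uses 230 of 230 (binding); mulch uses 44 of 44 (binding); stone uses 98 of 118 (slack = 20).
Slack constraints have shadow price 0 (complementary slackness).
From A_Bᵀ y = c: 6·y_crew + 1·y_mulch = 45.5; 4·y_crew + 1·y_mulch = 31.5.
Solving: y_crew = 7, y_mulch = 3.5.
Reduced cost of patios: c₃ − yᵀa₃ = 27 − (7·4 + 3.5·2) = 27 − 35 = -8.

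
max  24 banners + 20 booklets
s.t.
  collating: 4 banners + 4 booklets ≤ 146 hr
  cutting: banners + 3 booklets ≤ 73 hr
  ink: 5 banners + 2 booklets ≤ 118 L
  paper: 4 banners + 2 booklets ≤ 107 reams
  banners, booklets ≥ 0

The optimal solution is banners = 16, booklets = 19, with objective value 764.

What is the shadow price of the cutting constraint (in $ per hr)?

At the optimum: collating uses 140 of 146 (slack = 6); cutting uses 73 of 73 (binding); ink uses 118 of 118 (binding); paper uses 102 of 107 (slack = 5).
Since collating, paper are not tight, their duals are 0.
From A_Bᵀ y = c: 1·y_cutting + 5·y_ink = 24; 3·y_cutting + 2·y_ink = 20.
Solving: y_cutting = 4, y_ink = 4.
Shadow price of cutting = 4.

4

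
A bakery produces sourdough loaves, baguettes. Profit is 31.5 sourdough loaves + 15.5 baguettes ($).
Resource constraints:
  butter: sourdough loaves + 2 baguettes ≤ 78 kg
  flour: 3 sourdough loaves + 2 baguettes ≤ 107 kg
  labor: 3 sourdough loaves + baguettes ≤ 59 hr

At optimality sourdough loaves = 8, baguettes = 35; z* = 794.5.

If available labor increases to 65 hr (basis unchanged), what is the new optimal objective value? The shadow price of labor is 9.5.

851.5

Δb = 6, so new z* = 794.5 + (9.5)·(6) = 794.5 + 57 = 851.5.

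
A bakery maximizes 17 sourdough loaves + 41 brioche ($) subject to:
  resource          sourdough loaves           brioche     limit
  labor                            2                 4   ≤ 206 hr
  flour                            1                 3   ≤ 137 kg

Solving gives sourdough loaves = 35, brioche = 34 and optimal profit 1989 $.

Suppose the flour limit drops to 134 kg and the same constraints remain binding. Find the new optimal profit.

1968

Both labor and flour are binding at x*.
From A_Bᵀ y = c: 2·y_labor + 1·y_flour = 17; 4·y_labor + 3·y_flour = 41.
Solving: y_labor = 5, y_flour = 7.
Δz = y_flour·Δb = 7 × (-3) = -21, so new z* = 1989 − 21 = 1968.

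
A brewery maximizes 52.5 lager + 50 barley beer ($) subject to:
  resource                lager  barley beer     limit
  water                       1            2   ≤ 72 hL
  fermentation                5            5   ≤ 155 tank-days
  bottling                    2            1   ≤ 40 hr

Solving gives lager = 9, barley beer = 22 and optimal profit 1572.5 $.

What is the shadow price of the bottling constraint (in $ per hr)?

Check each constraint at x*: water 53/72 (slack 19); fermentation 155/155 (tight); bottling 40/40 (tight).
Slack constraints have shadow price 0 (complementary slackness).
Dual feasibility on the basic columns requires 5·y_fermentation + 2·y_bottling = 52.5, 5·y_fermentation + 1·y_bottling = 50.
→ y_fermentation = 9.5 and y_bottling = 2.5.
Shadow price of bottling = 2.5.

2.5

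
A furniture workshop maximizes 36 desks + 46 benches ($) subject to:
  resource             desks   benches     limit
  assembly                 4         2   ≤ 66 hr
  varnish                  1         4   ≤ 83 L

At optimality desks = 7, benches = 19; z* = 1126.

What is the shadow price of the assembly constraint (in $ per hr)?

Check each constraint at x*: assembly 66/66 (tight); varnish 83/83 (tight).
From A_Bᵀ y = c: 4·y_assembly + 1·y_varnish = 36; 2·y_assembly + 4·y_varnish = 46.
→ y_assembly = 7 and y_varnish = 8.
Shadow price of assembly = 7.

7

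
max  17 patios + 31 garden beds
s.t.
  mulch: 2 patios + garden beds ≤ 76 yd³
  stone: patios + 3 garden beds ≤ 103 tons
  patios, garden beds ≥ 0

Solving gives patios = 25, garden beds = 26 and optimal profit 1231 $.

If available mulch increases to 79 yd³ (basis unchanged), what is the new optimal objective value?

1243

Check each constraint at x*: mulch 76/76 (tight); stone 103/103 (tight).
Dual feasibility on the basic columns requires 2·y_mulch + 1·y_stone = 17, 1·y_mulch + 3·y_stone = 31.
→ y_mulch = 4 and y_stone = 9.
Δz = y_mulch·Δb = 4 × (3) = 12, so new z* = 1231 + 12 = 1243.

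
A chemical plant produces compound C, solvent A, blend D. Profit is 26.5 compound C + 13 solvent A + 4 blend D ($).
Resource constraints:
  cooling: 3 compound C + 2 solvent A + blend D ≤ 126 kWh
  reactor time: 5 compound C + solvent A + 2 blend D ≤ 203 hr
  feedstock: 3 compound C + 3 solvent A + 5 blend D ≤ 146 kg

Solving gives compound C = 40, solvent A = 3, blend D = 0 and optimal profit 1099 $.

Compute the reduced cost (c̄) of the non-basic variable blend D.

-5.5

At the optimum: cooling uses 126 of 126 (binding); reactor time uses 203 of 203 (binding); feedstock uses 129 of 146 (slack = 17).
Since feedstock is not tight, its dual is 0.
The binding rows give the dual system: 3·y_cooling + 5·y_reactor time = 26.5 and 2·y_cooling + 1·y_reactor time = 13.
Solving: y_cooling = 5.5, y_reactor time = 2.
Reduced cost of blend D: c₃ − yᵀa₃ = 4 − (5.5·1 + 2·2) = 4 − 9.5 = -5.5.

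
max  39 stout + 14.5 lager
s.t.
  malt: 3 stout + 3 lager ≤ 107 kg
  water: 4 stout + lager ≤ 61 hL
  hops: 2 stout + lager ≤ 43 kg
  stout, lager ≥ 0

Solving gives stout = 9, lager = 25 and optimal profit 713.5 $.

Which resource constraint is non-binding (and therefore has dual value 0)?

malt

malt: 102/107 (slack 5)
water: 61/61 (binding)
hops: 43/43 (binding)
By complementary slackness, a constraint with positive slack has shadow price 0 → malt.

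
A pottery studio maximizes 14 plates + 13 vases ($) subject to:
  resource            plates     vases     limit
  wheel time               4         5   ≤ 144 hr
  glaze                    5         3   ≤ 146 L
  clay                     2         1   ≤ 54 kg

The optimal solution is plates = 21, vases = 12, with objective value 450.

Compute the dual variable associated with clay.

3

Check each constraint at x*: wheel time 144/144 (tight); glaze 141/146 (slack 5); clay 54/54 (tight).
By complementary slackness, y = 0 for the non-binding constraint.
Dual feasibility on the basic columns requires 4·y_wheel time + 2·y_clay = 14, 5·y_wheel time + 1·y_clay = 13.
This yields shadow prices y_wheel time = 2, y_clay = 3.
Shadow price of clay = 3.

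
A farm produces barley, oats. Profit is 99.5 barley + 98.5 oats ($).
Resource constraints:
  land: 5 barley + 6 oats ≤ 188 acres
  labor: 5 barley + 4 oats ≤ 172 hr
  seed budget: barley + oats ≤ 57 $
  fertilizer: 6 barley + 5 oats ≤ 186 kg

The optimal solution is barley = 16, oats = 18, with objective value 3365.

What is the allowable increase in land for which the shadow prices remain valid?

35.2

Binding constraints: land, fertilizer. The basis is B = [[5,6],[6,5]] with det -11.
Per unit increase in land, x* moves by d = (-0.4545, 0.5455).
The basis stays optimal until barley reaches 0; allowable increase = 35.2 acres.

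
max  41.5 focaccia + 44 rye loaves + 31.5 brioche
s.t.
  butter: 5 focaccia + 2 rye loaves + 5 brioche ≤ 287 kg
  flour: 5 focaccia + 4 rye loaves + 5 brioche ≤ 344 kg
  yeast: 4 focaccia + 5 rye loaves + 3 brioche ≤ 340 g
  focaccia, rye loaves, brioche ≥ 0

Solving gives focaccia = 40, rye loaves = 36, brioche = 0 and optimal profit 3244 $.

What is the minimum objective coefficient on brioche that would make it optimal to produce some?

35.5

Binding: flour and yeast. Non-binding: butter (15 unused).
By complementary slackness, y = 0 for the non-binding constraint.
From A_Bᵀ y = c: 5·y_flour + 4·y_yeast = 41.5; 4·y_flour + 5·y_yeast = 44.
Solving: y_flour = 3.5, y_yeast = 6.
brioche enters the basis when its profit ≥ yᵀa₃ = 3.5·5 + 6·3 = 35.5.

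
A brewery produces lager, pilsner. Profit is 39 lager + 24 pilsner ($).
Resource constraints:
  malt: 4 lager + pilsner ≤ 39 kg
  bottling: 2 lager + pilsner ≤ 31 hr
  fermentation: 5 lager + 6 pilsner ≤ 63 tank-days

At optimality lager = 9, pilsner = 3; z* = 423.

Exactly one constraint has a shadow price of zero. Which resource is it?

malt: 39/39 (binding)
bottling: 21/31 (slack 10)
fermentation: 63/63 (binding)
By complementary slackness, a constraint with positive slack has shadow price 0 → bottling.

bottling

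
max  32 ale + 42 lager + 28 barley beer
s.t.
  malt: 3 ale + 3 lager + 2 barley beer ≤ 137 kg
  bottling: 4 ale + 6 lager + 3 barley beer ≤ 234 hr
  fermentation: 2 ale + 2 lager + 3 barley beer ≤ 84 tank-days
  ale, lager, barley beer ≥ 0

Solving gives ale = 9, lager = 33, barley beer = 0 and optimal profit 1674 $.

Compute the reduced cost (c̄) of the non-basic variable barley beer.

-5

At the optimum: malt uses 126 of 137 (slack = 11); bottling uses 234 of 234 (binding); fermentation uses 84 of 84 (binding).
Slack constraints have shadow price 0 (complementary slackness).
The binding rows give the dual system: 4·y_bottling + 2·y_fermentation = 32 and 6·y_bottling + 2·y_fermentation = 42.
→ y_bottling = 5 and y_fermentation = 6.
Reduced cost of barley beer: c₃ − yᵀa₃ = 28 − (5·3 + 6·3) = 28 − 33 = -5.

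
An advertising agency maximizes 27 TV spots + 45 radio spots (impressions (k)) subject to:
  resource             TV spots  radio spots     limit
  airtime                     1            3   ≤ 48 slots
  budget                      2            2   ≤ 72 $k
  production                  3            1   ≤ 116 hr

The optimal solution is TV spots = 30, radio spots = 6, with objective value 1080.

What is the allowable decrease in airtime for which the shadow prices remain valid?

12

Binding constraints: airtime, budget. The basis is B = [[1,3],[2,2]] with det -4.
Per unit decrease in airtime, x* moves by d = (0.5, -0.5).
The basis stays optimal until radio spots reaches 0; allowable decrease = 12 slots.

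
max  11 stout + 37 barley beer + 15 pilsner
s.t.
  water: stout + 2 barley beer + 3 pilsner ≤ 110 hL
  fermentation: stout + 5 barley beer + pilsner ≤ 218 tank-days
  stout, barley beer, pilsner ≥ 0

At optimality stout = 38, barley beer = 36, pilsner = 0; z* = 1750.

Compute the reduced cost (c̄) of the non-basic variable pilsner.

-8

Both water and fermentation are binding at x*.
From A_Bᵀ y = c: 1·y_water + 1·y_fermentation = 11; 2·y_water + 5·y_fermentation = 37.
Solving: y_water = 6, y_fermentation = 5.
Reduced cost of pilsner: c₃ − yᵀa₃ = 15 − (6·3 + 5·1) = 15 − 23 = -8.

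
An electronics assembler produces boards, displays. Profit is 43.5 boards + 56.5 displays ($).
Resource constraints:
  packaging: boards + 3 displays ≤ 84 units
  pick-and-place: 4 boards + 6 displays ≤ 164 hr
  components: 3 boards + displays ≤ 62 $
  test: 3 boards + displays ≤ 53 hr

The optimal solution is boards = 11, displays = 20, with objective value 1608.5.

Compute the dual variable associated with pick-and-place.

9

Binding: pick-and-place and test. Non-binding: packaging (13 unused), components (9 unused).
Since packaging, components are not tight, their duals are 0.
The binding rows give the dual system: 4·y_pick-and-place + 3·y_test = 43.5 and 6·y_pick-and-place + 1·y_test = 56.5.
Solving: y_pick-and-place = 9, y_test = 2.5.
Shadow price of pick-and-place = 9.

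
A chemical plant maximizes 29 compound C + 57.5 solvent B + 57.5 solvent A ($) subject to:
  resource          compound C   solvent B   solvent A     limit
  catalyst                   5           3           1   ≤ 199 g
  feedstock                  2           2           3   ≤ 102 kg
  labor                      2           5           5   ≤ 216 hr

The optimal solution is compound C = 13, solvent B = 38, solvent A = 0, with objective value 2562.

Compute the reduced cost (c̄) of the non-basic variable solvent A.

Check each constraint at x*: catalyst 179/199 (slack 20); feedstock 102/102 (tight); labor 216/216 (tight).
Slack constraints have shadow price 0 (complementary slackness).
From A_Bᵀ y = c: 2·y_feedstock + 2·y_labor = 29; 2·y_feedstock + 5·y_labor = 57.5.
→ y_feedstock = 5 and y_labor = 9.5.
Reduced cost of solvent A: c₃ − yᵀa₃ = 57.5 − (5·3 + 9.5·5) = 57.5 − 62.5 = -5.

-5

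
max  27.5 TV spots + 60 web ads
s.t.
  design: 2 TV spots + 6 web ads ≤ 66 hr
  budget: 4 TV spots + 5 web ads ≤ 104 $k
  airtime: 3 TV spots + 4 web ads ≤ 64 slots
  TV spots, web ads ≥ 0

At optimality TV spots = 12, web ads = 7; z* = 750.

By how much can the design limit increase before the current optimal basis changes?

Binding constraints: design, airtime. The basis is B = [[2,6],[3,4]] with det -10.
Per unit increase in design, x* moves by d = (-0.4, 0.3).
The basis stays optimal until TV spots reaches 0; allowable increase = 30 hr.

30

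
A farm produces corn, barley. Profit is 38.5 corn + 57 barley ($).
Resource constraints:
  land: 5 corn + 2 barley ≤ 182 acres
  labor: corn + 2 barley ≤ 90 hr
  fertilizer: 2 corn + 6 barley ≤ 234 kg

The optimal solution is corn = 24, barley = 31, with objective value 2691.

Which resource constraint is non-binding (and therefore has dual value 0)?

land: 182/182 (binding)
labor: 86/90 (slack 4)
fertilizer: 234/234 (binding)
By complementary slackness, a constraint with positive slack has shadow price 0 → labor.

labor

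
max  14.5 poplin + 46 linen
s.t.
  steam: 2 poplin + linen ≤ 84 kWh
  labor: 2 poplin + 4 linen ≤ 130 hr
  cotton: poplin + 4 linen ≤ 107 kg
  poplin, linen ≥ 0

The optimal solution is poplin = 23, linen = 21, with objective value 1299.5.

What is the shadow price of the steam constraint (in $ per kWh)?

0

At the optimum: steam uses 67 of 84 (slack = 17); labor uses 130 of 130 (binding); cotton uses 107 of 107 (binding).
Slack constraints have shadow price 0 (complementary slackness).
The binding rows give the dual system: 2·y_labor + 1·y_cotton = 14.5 and 4·y_labor + 4·y_cotton = 46.
This yields shadow prices y_labor = 3, y_cotton = 8.5.
Shadow price of steam = 0.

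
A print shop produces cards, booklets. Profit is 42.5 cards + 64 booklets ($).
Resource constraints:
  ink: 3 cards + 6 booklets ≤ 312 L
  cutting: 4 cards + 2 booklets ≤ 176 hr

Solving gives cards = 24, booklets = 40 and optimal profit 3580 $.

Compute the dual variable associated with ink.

At the optimum: ink uses 312 of 312 (binding); cutting uses 176 of 176 (binding).
The binding rows give the dual system: 3·y_ink + 4·y_cutting = 42.5 and 6·y_ink + 2·y_cutting = 64.
This yields shadow prices y_ink = 9.5, y_cutting = 3.5.
Shadow price of ink = 9.5.

9.5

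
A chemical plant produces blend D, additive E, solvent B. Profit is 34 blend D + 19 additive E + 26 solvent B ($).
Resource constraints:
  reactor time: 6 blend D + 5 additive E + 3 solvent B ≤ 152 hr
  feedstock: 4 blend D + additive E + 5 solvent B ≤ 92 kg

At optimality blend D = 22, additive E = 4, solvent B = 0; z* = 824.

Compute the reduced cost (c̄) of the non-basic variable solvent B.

Both reactor time and feedstock are binding at x*.
Dual feasibility on the basic columns requires 6·y_reactor time + 4·y_feedstock = 34, 5·y_reactor time + 1·y_feedstock = 19.
→ y_reactor time = 3 and y_feedstock = 4.
Reduced cost of solvent B: c₃ − yᵀa₃ = 26 − (3·3 + 4·5) = 26 − 29 = -3.

-3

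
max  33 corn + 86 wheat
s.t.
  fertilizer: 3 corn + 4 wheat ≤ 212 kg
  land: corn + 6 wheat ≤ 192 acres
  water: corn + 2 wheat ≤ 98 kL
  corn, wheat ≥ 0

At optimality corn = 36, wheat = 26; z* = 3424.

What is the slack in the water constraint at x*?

10

water used = 1·36 + 2·26 = 88; slack = 98 − 88 = 10.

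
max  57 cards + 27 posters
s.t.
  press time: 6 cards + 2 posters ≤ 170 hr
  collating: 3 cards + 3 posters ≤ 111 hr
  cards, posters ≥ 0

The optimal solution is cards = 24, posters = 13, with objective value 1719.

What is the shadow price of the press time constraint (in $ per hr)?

Both press time and collating are binding at x*.
From A_Bᵀ y = c: 6·y_press time + 3·y_collating = 57; 2·y_press time + 3·y_collating = 27.
Solving: y_press time = 7.5, y_collating = 4.
Shadow price of press time = 7.5.

7.5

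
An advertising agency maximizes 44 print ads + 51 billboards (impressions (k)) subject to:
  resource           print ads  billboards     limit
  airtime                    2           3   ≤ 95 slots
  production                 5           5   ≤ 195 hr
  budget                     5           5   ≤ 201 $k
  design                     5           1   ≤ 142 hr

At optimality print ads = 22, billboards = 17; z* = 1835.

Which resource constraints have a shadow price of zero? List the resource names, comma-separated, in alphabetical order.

budget, design

airtime: 95/95 (binding)
production: 195/195 (binding)
budget: 195/201 (slack 6)
design: 127/142 (slack 15)
By complementary slackness, a constraint with positive slack has shadow price 0 → budget, design.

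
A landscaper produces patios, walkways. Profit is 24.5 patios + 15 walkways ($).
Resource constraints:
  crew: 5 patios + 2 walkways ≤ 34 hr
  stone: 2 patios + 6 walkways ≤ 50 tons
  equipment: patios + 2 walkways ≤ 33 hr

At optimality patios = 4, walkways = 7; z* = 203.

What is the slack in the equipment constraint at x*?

equipment used = 1·4 + 2·7 = 18; slack = 33 − 18 = 15.

15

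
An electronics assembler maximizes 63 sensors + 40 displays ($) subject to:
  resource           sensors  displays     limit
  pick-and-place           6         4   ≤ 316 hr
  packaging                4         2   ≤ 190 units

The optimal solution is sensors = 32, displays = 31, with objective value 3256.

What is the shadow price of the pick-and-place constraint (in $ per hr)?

8.5

Check each constraint at x*: pick-and-place 316/316 (tight); packaging 190/190 (tight).
From A_Bᵀ y = c: 6·y_pick-and-place + 4·y_packaging = 63; 4·y_pick-and-place + 2·y_packaging = 40.
→ y_pick-and-place = 8.5 and y_packaging = 3.
Shadow price of pick-and-place = 8.5.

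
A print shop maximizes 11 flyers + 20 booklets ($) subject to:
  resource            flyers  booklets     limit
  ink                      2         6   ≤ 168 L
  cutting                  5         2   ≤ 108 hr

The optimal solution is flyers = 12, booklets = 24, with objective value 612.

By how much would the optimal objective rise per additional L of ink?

3

Both ink and cutting are binding at x*.
The binding rows give the dual system: 2·y_ink + 5·y_cutting = 11 and 6·y_ink + 2·y_cutting = 20.
This yields shadow prices y_ink = 3, y_cutting = 1.
Shadow price of ink = 3.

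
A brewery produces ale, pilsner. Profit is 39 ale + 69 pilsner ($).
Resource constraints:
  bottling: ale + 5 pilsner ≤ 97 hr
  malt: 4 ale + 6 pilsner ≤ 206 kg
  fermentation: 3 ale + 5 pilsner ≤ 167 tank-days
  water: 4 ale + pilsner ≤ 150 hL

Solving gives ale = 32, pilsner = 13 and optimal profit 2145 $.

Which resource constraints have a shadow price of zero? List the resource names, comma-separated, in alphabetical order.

fermentation, water

bottling: 97/97 (binding)
malt: 206/206 (binding)
fermentation: 161/167 (slack 6)
water: 141/150 (slack 9)
By complementary slackness, a constraint with positive slack has shadow price 0 → fermentation, water.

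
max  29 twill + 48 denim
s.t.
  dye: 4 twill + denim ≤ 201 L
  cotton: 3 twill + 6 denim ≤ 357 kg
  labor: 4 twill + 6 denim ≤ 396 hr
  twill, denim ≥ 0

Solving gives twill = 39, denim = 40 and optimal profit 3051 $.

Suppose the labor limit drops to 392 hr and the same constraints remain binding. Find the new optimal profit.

Check each constraint at x*: dye 196/201 (slack 5); cotton 357/357 (tight); labor 396/396 (tight).
Since dye is not tight, its dual is 0.
Dual feasibility on the basic columns requires 3·y_cotton + 4·y_labor = 29, 6·y_cotton + 6·y_labor = 48.
Solving: y_cotton = 3, y_labor = 5.
Δz = y_labor·Δb = 5 × (-4) = -20, so new z* = 3051 − 20 = 3031.

3031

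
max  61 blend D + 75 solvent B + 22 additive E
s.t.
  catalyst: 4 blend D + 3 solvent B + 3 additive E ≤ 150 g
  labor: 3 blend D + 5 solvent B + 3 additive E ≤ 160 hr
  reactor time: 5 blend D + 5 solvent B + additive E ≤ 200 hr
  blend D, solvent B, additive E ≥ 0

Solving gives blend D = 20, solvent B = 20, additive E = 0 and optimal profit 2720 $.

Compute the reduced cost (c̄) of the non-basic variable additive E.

-7

Check each constraint at x*: catalyst 140/150 (slack 10); labor 160/160 (tight); reactor time 200/200 (tight).
By complementary slackness, y = 0 for the non-binding constraint.
From A_Bᵀ y = c: 3·y_labor + 5·y_reactor time = 61; 5·y_labor + 5·y_reactor time = 75.
This yields shadow prices y_labor = 7, y_reactor time = 8.
Reduced cost of additive E: c₃ − yᵀa₃ = 22 − (7·3 + 8·1) = 22 − 29 = -7.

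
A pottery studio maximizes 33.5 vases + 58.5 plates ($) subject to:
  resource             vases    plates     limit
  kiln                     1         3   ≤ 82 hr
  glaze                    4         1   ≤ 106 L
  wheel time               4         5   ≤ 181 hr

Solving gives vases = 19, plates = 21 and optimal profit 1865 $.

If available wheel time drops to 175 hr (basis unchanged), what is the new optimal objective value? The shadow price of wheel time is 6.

Δb = -6, so new z* = 1865 + (6)·(-6) = 1865 − 36 = 1829.

1829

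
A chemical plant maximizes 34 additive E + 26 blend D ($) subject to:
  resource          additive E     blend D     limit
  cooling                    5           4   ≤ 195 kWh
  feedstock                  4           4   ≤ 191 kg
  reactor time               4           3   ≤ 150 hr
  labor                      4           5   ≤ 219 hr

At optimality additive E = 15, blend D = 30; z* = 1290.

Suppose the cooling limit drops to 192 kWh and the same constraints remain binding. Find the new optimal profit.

1284

Binding: cooling and reactor time. Non-binding: feedstock (11 unused), labor (9 unused).
Slack constraints have shadow price 0 (complementary slackness).
From A_Bᵀ y = c: 5·y_cooling + 4·y_reactor time = 34; 4·y_cooling + 3·y_reactor time = 26.
This yields shadow prices y_cooling = 2, y_reactor time = 6.
Δz = y_cooling·Δb = 2 × (-3) = -6, so new z* = 1290 − 6 = 1284.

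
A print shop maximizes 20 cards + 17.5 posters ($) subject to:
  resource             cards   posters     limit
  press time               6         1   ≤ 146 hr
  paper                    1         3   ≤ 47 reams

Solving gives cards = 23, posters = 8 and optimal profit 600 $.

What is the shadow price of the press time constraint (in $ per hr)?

Check each constraint at x*: press time 146/146 (tight); paper 47/47 (tight).
Dual feasibility on the basic columns requires 6·y_press time + 1·y_paper = 20, 1·y_press time + 3·y_paper = 17.5.
→ y_press time = 2.5 and y_paper = 5.
Shadow price of press time = 2.5.

2.5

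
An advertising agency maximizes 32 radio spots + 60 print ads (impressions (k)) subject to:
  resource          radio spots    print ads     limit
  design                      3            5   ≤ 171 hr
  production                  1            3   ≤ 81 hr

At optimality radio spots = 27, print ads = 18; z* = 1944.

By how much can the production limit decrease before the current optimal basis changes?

24

Binding constraints: design, production. The basis is B = [[3,5],[1,3]] with det 4.
Per unit decrease in production, x* moves by d = (1.25, -0.75).
The basis stays optimal until print ads reaches 0; allowable decrease = 24 hr.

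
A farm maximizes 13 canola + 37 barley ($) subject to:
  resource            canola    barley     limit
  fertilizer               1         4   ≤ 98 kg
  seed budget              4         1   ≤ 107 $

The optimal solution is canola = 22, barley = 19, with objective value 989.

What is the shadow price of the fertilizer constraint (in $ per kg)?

9

Both fertilizer and seed budget are binding at x*.
The binding rows give the dual system: 1·y_fertilizer + 4·y_seed budget = 13 and 4·y_fertilizer + 1·y_seed budget = 37.
→ y_fertilizer = 9 and y_seed budget = 1.
Shadow price of fertilizer = 9.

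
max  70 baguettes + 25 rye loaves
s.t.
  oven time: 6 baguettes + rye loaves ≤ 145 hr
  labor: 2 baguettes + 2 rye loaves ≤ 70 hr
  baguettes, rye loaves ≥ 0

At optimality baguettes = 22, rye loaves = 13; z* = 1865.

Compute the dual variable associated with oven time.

At the optimum: oven time uses 145 of 145 (binding); labor uses 70 of 70 (binding).
From A_Bᵀ y = c: 6·y_oven time + 2·y_labor = 70; 1·y_oven time + 2·y_labor = 25.
This yields shadow prices y_oven time = 9, y_labor = 8.
Shadow price of oven time = 9.

9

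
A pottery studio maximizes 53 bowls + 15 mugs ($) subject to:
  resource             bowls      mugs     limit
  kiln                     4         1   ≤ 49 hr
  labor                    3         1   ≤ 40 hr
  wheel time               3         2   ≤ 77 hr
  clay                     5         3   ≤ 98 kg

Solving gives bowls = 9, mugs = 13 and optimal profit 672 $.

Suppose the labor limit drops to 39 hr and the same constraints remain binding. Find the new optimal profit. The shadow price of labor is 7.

Δb = -1, so new z* = 672 + (7)·(-1) = 672 − 7 = 665.

665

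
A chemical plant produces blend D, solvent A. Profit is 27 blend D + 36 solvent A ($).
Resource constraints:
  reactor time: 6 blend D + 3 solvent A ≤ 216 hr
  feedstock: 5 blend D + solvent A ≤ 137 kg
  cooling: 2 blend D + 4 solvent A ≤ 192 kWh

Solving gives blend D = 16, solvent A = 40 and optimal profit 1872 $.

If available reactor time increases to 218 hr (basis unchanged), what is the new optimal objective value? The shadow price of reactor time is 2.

1876

Δb = 2, so new z* = 1872 + (2)·(2) = 1872 + 4 = 1876.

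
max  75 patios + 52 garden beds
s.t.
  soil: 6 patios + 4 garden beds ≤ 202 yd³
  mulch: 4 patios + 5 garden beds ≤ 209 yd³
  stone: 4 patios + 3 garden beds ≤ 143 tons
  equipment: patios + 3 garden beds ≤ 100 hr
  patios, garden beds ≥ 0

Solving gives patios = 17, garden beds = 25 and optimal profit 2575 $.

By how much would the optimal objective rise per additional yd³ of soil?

Binding: soil and stone. Non-binding: mulch (16 unused), equipment (8 unused).
Since mulch, equipment are not tight, their duals are 0.
Dual feasibility on the basic columns requires 6·y_soil + 4·y_stone = 75, 4·y_soil + 3·y_stone = 52.
Solving: y_soil = 8.5, y_stone = 6.
Shadow price of soil = 8.5.

8.5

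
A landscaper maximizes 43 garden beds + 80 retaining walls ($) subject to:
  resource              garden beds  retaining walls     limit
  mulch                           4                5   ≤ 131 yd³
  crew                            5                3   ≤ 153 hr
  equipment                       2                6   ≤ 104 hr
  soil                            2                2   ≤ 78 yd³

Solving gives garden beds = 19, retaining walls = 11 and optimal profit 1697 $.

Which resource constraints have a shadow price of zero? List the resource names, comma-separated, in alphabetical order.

crew, soil

mulch: 131/131 (binding)
crew: 128/153 (slack 25)
equipment: 104/104 (binding)
soil: 60/78 (slack 18)
By complementary slackness, a constraint with positive slack has shadow price 0 → crew, soil.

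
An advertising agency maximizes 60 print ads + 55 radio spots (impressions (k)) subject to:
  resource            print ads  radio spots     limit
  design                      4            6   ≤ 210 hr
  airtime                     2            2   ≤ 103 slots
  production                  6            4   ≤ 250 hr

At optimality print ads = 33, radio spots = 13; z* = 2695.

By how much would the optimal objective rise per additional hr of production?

7

At the optimum: design uses 210 of 210 (binding); airtime uses 92 of 103 (slack = 11); production uses 250 of 250 (binding).
By complementary slackness, y = 0 for the non-binding constraint.
Dual feasibility on the basic columns requires 4·y_design + 6·y_production = 60, 6·y_design + 4·y_production = 55.
This yields shadow prices y_design = 4.5, y_production = 7.
Shadow price of production = 7.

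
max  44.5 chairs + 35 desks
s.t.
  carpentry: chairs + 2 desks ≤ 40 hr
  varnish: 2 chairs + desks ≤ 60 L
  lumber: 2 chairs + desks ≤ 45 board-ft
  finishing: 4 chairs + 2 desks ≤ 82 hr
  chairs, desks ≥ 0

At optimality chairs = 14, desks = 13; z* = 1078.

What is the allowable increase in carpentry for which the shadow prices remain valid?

42

Binding constraints: carpentry, finishing. The basis is B = [[1,2],[4,2]] with det -6.
Per unit increase in carpentry, x* moves by d = (-0.3333, 0.6667).
The basis stays optimal until chairs reaches 0; allowable increase = 42 hr.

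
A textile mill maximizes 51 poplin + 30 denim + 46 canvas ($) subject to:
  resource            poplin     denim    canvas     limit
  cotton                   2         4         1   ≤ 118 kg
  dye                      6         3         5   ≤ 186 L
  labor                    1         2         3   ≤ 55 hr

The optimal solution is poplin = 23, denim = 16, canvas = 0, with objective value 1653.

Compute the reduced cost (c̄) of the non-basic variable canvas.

Binding: dye and labor. Non-binding: cotton (8 unused).
Slack constraints have shadow price 0 (complementary slackness).
The binding rows give the dual system: 6·y_dye + 1·y_labor = 51 and 3·y_dye + 2·y_labor = 30.
This yields shadow prices y_dye = 8, y_labor = 3.
Reduced cost of canvas: c₃ − yᵀa₃ = 46 − (8·5 + 3·3) = 46 − 49 = -3.

-3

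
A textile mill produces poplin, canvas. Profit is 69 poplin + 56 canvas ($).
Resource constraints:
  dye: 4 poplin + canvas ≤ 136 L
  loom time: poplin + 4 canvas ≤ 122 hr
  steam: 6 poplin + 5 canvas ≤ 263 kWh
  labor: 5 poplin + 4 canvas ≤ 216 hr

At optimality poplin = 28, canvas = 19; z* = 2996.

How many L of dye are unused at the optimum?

dye used = 4·28 + 1·19 = 131; slack = 136 − 131 = 5.

5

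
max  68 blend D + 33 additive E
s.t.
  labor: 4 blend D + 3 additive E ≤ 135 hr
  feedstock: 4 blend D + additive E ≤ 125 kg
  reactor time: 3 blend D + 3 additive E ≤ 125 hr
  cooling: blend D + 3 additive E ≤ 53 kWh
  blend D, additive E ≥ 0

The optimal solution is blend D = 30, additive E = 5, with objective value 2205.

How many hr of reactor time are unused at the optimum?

reactor time used = 3·30 + 3·5 = 105; slack = 125 − 105 = 20.

20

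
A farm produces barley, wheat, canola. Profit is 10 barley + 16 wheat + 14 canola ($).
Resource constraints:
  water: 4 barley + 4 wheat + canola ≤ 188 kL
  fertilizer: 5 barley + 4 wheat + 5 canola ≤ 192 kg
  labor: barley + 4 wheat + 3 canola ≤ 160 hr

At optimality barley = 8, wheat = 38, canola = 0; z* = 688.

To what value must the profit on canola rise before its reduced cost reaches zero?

Check each constraint at x*: water 184/188 (slack 4); fertilizer 192/192 (tight); labor 160/160 (tight).
By complementary slackness, y = 0 for the non-binding constraint.
From A_Bᵀ y = c: 5·y_fertilizer + 1·y_labor = 10; 4·y_fertilizer + 4·y_labor = 16.
Solving: y_fertilizer = 1.5, y_labor = 2.5.
canola enters the basis when its profit ≥ yᵀa₃ = 1.5·5 + 2.5·3 = 15.

15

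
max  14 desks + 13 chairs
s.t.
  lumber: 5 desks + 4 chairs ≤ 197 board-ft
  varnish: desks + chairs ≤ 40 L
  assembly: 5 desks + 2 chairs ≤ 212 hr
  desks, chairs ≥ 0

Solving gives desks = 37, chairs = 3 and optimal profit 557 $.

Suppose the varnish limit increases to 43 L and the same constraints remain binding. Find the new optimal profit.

At the optimum: lumber uses 197 of 197 (binding); varnish uses 40 of 40 (binding); assembly uses 191 of 212 (slack = 21).
Slack constraints have shadow price 0 (complementary slackness).
Dual feasibility on the basic columns requires 5·y_lumber + 1·y_varnish = 14, 4·y_lumber + 1·y_varnish = 13.
Solving: y_lumber = 1, y_varnish = 9.
Δz = y_varnish·Δb = 9 × (3) = 27, so new z* = 557 + 27 = 584.

584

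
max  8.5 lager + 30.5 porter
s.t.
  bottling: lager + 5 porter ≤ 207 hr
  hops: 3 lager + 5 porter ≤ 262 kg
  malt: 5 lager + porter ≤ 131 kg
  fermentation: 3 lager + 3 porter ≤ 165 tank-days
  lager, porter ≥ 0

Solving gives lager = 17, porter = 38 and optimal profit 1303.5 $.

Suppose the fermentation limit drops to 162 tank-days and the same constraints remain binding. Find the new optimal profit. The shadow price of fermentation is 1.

Δb = -3, so new z* = 1303.5 + (1)·(-3) = 1303.5 − 3 = 1300.5.

1300.5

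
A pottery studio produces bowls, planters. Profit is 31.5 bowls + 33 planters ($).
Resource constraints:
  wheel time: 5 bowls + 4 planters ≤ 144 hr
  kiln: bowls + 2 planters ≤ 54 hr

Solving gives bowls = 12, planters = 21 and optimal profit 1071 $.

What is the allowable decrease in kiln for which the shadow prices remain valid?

Binding constraints: wheel time, kiln. The basis is B = [[5,4],[1,2]] with det 6.
Per unit decrease in kiln, x* moves by d = (0.6667, -0.8333).
The basis stays optimal until planters reaches 0; allowable decrease = 25.2 hr.

25.2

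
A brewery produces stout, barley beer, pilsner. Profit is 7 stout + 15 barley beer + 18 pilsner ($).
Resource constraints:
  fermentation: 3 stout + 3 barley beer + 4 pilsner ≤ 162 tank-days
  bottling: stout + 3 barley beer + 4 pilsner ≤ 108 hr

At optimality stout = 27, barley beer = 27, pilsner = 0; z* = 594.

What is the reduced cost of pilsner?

-2

Both fermentation and bottling are binding at x*.
Dual feasibility on the basic columns requires 3·y_fermentation + 1·y_bottling = 7, 3·y_fermentation + 3·y_bottling = 15.
→ y_fermentation = 1 and y_bottling = 4.
Reduced cost of pilsner: c₃ − yᵀa₃ = 18 − (1·4 + 4·4) = 18 − 20 = -2.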